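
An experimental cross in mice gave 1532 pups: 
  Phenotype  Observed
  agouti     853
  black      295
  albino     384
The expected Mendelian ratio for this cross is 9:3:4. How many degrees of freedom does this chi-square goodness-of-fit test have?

2

A goodness-of-fit test with 3 phenotype classes has df = 3 − 1 = 2.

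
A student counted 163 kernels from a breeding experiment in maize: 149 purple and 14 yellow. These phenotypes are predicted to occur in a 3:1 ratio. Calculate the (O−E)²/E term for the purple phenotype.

The 3:1 ratio has 4 parts, so with N = 163 the expected counts are:
  purple: 163 × 3/4 = 122.25
  yellow: 163 × 1/4 = 40.75
Contribution of purple: (149 − 122.25)² / 122.25 = 5.8533

5.853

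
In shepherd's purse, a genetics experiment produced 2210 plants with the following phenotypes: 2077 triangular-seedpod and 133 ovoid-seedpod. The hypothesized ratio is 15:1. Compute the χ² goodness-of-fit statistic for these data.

0.203

Under the 15:1 hypothesis (Σ ratio = 16, N = 2210):
  triangular-seedpod: 2210 × 15/16 = 2071.875
  ovoid-seedpod: 2210 × 1/16 = 138.125
χ² = Σ (O − E)² / E
  triangular-seedpod: (2077 − 2071.875)² / 2071.875 = 0.0127
  ovoid-seedpod: (133 − 138.125)² / 138.125 = 0.1902
χ² = 0.0127 + 0.1902 = 0.2029 ≈ 0.203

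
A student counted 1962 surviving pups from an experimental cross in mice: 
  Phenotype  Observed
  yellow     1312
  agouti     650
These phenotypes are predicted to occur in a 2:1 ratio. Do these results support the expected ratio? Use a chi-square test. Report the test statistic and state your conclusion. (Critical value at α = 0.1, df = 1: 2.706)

Expected counts for N = 1962 under a 2:1 ratio (total parts = 3):
  yellow: 1962 × 2/3 = 1308
  agouti: 1962 × 1/3 = 654
χ² = Σ (O − E)² / E
  yellow: (1312 − 1308)² / 1308 = 0.0122
  agouti: (650 − 654)² / 654 = 0.0245
χ² = 0.0122 + 0.0245 = 0.0367 ≈ 0.037
Degrees of freedom = 2 − 1 = 1; critical value at α = 0.1 is 2.706.
Since 0.037 < 2.706, we fail to reject the null hypothesis — the data are consistent with the 2:1 ratio.

0.037; consistent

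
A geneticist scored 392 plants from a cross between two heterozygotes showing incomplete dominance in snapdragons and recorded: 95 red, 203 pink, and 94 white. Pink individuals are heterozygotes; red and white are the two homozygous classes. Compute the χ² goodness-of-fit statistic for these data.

0.505

With incomplete dominance, a heterozygote × heterozygote cross gives a 1:2:1 phenotypic ratio.
Under the 1:2:1 hypothesis (Σ ratio = 4, N = 392):
  red: 392 × 1/4 = 98
  pink: 392 × 2/4 = 196
  white: 392 × 1/4 = 98
χ² = Σ (O − E)² / E
  red: (95 − 98)² / 98 = 0.0918
  pink: (203 − 196)² / 196 = 0.2500
  white: (94 − 98)² / 98 = 0.1633
χ² = 0.0918 + 0.2500 + 0.1633 = 0.5051 ≈ 0.505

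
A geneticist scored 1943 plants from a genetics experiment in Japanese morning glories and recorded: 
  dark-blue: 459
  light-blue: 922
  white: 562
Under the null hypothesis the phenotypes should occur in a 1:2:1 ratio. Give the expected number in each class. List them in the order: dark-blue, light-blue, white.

485.75, 971.5, 485.75

The 1:2:1 ratio has 4 parts, so with N = 1943 the expected counts are:
  dark-blue: 1943 × 1/4 = 485.75
  light-blue: 1943 × 2/4 = 971.5
  white: 1943 × 1/4 = 485.75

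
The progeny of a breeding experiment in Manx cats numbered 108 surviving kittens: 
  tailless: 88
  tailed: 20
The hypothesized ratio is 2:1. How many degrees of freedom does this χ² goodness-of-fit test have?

1

A goodness-of-fit test with 2 phenotype classes has df = 2 − 1 = 1.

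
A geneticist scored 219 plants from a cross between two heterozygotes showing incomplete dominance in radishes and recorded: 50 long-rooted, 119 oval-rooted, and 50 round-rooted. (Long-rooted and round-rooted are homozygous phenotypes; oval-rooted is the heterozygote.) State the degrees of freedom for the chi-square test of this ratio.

With incomplete dominance, a heterozygote × heterozygote cross gives a 1:2:1 phenotypic ratio.
A goodness-of-fit test with 3 phenotype classes has df = 3 − 1 = 2.

2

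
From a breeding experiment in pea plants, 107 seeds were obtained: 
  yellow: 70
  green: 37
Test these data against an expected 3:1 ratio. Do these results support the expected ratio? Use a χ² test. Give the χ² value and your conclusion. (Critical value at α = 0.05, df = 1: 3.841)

The 3:1 ratio has 4 parts, so with N = 107 the expected counts are:
  yellow: 107 × 3/4 = 80.25
  green: 107 × 1/4 = 26.75
χ² = Σ (O − E)² / E
  yellow: (70 − 80.25)² / 80.25 = 1.3092
  green: (37 − 26.75)² / 26.75 = 3.9276
χ² = 1.3092 + 3.9276 = 5.2368 ≈ 5.237
Degrees of freedom = 2 − 1 = 1; critical value at α = 0.05 is 3.841.
Since 5.237 > 3.841, we reject the null hypothesis — the data do not fit the 3:1 ratio.

5.237; not consistent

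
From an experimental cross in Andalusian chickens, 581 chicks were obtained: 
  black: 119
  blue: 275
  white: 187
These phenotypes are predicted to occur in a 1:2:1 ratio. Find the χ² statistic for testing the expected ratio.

The 1:2:1 ratio has 4 parts, so with N = 581 the expected counts are:
  black: 581 × 1/4 = 145.25
  blue: 581 × 2/4 = 290.5
  white: 581 × 1/4 = 145.25
χ² = Σ (O − E)² / E
  black: (119 − 145.25)² / 145.25 = 4.7440
  blue: (275 − 290.5)² / 290.5 = 0.8270
  white: (187 − 145.25)² / 145.25 = 12.0004
χ² = 4.7440 + 0.8270 + 12.0004 = 17.5714 ≈ 17.571

17.571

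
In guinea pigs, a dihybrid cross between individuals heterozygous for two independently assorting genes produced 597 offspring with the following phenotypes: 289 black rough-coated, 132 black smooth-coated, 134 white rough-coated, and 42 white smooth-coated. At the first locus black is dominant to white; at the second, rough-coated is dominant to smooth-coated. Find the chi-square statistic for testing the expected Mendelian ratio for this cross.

15.059

A dihybrid F₂ with independent assortment and complete dominance at both loci gives a 9:3:3:1 phenotypic ratio.
Total ratio parts = 16. Expected numbers out of 597:
  black rough-coated: 597 × 9/16 = 335.8125
  black smooth-coated: 597 × 3/16 = 111.9375
  white rough-coated: 597 × 3/16 = 111.9375
  white smooth-coated: 597 × 1/16 = 37.3125
χ² = Σ (O − E)² / E
  black rough-coated: (289 − 335.8125)² / 335.8125 = 6.5257
  black smooth-coated: (132 − 111.9375)² / 111.9375 = 3.5958
  white rough-coated: (134 − 111.9375)² / 111.9375 = 4.3484
  white smooth-coated: (42 − 37.3125)² / 37.3125 = 0.5889
χ² = 6.5257 + 3.5958 + 4.3484 + 0.5889 = 15.0588 ≈ 15.059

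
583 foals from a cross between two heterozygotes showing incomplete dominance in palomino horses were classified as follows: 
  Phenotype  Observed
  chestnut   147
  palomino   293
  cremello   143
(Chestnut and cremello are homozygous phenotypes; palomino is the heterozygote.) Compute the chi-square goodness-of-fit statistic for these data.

0.070

With incomplete dominance, a heterozygote × heterozygote cross gives a 1:2:1 phenotypic ratio.
The 1:2:1 ratio has 4 parts, so with N = 583 the expected counts are:
  chestnut: 583 × 1/4 = 145.75
  palomino: 583 × 2/4 = 291.5
  cremello: 583 × 1/4 = 145.75
χ² = Σ (O − E)² / E
  chestnut: (147 − 145.75)² / 145.75 = 0.0107
  palomino: (293 − 291.5)² / 291.5 = 0.0077
  cremello: (143 − 145.75)² / 145.75 = 0.0519
χ² = 0.0107 + 0.0077 + 0.0519 = 0.0703 ≈ 0.070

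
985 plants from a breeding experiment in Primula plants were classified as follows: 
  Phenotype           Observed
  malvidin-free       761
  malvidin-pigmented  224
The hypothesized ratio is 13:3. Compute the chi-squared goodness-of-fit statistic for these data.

10.299

The 13:3 ratio has 16 parts, so with N = 985 the expected counts are:
  malvidin-free: 985 × 13/16 = 800.3125
  malvidin-pigmented: 985 × 3/16 = 184.6875
χ² = Σ (O − E)² / E
  malvidin-free: (761 − 800.3125)² / 800.3125 = 1.9311
  malvidin-pigmented: (224 − 184.6875)² / 184.6875 = 8.3680
χ² = 1.9311 + 8.3680 = 10.2991 ≈ 10.299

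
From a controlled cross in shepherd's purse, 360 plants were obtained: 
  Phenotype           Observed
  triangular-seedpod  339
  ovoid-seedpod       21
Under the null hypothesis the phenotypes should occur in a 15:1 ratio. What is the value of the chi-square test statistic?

Total ratio parts = 16. Expected numbers out of 360:
  triangular-seedpod: 360 × 15/16 = 337.5
  ovoid-seedpod: 360 × 1/16 = 22.5
χ² = Σ (O − E)² / E
  triangular-seedpod: (339 − 337.5)² / 337.5 = 0.0067
  ovoid-seedpod: (21 − 22.5)² / 22.5 = 0.1000
χ² = 0.0067 + 0.1000 = 0.1067 ≈ 0.107

0.107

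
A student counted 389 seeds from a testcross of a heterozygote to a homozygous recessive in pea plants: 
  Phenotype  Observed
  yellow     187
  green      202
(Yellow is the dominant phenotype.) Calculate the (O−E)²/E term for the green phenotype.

0.289

A testcross of a heterozygote (Aa × aa) gives a 1:1 phenotypic ratio.
The 1:1 ratio has 2 parts, so with N = 389 the expected counts are:
  yellow: 389 × 1/2 = 194.5
  green: 389 × 1/2 = 194.5
Contribution of green: (202 − 194.5)² / 194.5 = 0.2892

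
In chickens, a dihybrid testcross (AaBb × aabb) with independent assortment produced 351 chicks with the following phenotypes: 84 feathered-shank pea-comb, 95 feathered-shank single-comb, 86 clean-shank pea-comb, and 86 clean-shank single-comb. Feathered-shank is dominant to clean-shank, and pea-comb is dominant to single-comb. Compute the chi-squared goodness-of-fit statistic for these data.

0.829

A dihybrid testcross with independent assortment gives a 1:1:1:1 ratio.
Expected counts for N = 351 under a 1:1:1:1 ratio (total parts = 4):
  feathered-shank pea-comb: 351 × 1/4 = 87.75
  feathered-shank single-comb: 351 × 1/4 = 87.75
  clean-shank pea-comb: 351 × 1/4 = 87.75
  clean-shank single-comb: 351 × 1/4 = 87.75
χ² = Σ (O − E)² / E
  feathered-shank pea-comb: (84 − 87.75)² / 87.75 = 0.1603
  feathered-shank single-comb: (95 − 87.75)² / 87.75 = 0.5990
  clean-shank pea-comb: (86 − 87.75)² / 87.75 = 0.0349
  clean-shank single-comb: (86 − 87.75)² / 87.75 = 0.0349
χ² = 0.1603 + 0.5990 + 0.0349 + 0.0349 = 0.8291 ≈ 0.829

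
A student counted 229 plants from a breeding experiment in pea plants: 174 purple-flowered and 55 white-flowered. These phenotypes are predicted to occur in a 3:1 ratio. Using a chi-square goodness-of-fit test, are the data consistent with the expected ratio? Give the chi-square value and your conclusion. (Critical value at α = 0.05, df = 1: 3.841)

Expected counts for N = 229 under a 3:1 ratio (total parts = 4):
  purple-flowered: 229 × 3/4 = 171.75
  white-flowered: 229 × 1/4 = 57.25
χ² = Σ (O − E)² / E
  purple-flowered: (174 − 171.75)² / 171.75 = 0.0295
  white-flowered: (55 − 57.25)² / 57.25 = 0.0884
χ² = 0.0295 + 0.0884 = 0.1179 ≈ 0.118
Degrees of freedom = 2 − 1 = 1; critical value at α = 0.05 is 3.841.
Since 0.118 < 3.841, we fail to reject the null hypothesis — the data are consistent with the 3:1 ratio.

0.118; consistent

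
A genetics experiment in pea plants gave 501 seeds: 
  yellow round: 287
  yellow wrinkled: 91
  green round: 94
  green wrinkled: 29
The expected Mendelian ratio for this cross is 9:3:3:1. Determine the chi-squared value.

Total ratio parts = 16. Expected numbers out of 501:
  yellow round: 501 × 9/16 = 281.8125
  yellow wrinkled: 501 × 3/16 = 93.9375
  green round: 501 × 3/16 = 93.9375
  green wrinkled: 501 × 1/16 = 31.3125
χ² = Σ (O − E)² / E
  yellow round: (287 − 281.8125)² / 281.8125 = 0.0955
  yellow wrinkled: (91 − 93.9375)² / 93.9375 = 0.0919
  green round: (94 − 93.9375)² / 93.9375 = 0.0000
  green wrinkled: (29 − 31.3125)² / 31.3125 = 0.1708
χ² = 0.0955 + 0.0919 + 0.0000 + 0.1708 = 0.3582 ≈ 0.358

0.358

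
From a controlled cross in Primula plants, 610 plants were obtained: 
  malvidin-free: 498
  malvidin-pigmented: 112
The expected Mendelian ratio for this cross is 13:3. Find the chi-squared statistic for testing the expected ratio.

Under the 13:3 hypothesis (Σ ratio = 16, N = 610):
  malvidin-free: 610 × 13/16 = 495.625
  malvidin-pigmented: 610 × 3/16 = 114.375
χ² = Σ (O − E)² / E
  malvidin-free: (498 − 495.625)² / 495.625 = 0.0114
  malvidin-pigmented: (112 − 114.375)² / 114.375 = 0.0493
χ² = 0.0114 + 0.0493 = 0.0607 ≈ 0.061

0.061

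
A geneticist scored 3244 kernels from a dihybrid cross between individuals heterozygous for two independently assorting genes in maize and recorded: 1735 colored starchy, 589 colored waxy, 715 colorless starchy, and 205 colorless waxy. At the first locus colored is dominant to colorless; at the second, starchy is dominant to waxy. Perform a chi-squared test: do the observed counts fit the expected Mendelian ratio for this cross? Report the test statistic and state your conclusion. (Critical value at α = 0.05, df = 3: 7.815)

A dihybrid F₂ with independent assortment and complete dominance at both loci gives a 9:3:3:1 phenotypic ratio.
Expected counts for N = 3244 under a 9:3:3:1 ratio (total parts = 16):
  colored starchy: 3244 × 9/16 = 1824.75
  colored waxy: 3244 × 3/16 = 608.25
  colorless starchy: 3244 × 3/16 = 608.25
  colorless waxy: 3244 × 1/16 = 202.75
χ² = Σ (O − E)² / E
  colored starchy: (1735 − 1824.75)² / 1824.75 = 4.4143
  colored waxy: (589 − 608.25)² / 608.25 = 0.6092
  colorless starchy: (715 − 608.25)² / 608.25 = 18.7350
  colorless waxy: (205 − 202.75)² / 202.75 = 0.0250
χ² = 4.4143 + 0.6092 + 18.7350 + 0.0250 = 23.7835 ≈ 23.784
Degrees of freedom = 4 − 1 = 3; critical value at α = 0.05 is 7.815.
Since 23.784 > 7.815, we reject the null hypothesis — the data do not fit the 9:3:3:1 ratio.

23.784; not consistent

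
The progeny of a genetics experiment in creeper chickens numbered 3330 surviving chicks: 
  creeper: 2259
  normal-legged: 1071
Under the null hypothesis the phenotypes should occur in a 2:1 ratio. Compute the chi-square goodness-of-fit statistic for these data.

2.055

The 2:1 ratio has 3 parts, so with N = 3330 the expected counts are:
  creeper: 3330 × 2/3 = 2220
  normal-legged: 3330 × 1/3 = 1110
χ² = Σ (O − E)² / E
  creeper: (2259 − 2220)² / 2220 = 0.6851
  normal-legged: (1071 − 1110)² / 1110 = 1.3703
χ² = 0.6851 + 1.3703 = 2.0554 ≈ 2.055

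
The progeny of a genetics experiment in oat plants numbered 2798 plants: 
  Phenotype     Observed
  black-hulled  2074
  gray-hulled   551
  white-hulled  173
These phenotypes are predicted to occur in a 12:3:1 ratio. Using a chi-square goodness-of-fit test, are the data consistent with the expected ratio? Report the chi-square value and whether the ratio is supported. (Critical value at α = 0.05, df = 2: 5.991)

Total ratio parts = 16. Expected numbers out of 2798:
  black-hulled: 2798 × 12/16 = 2098.5
  gray-hulled: 2798 × 3/16 = 524.625
  white-hulled: 2798 × 1/16 = 174.875
χ² = Σ (O − E)² / E
  black-hulled: (2074 − 2098.5)² / 2098.5 = 0.2860
  gray-hulled: (551 − 524.625)² / 524.625 = 1.3260
  white-hulled: (173 − 174.875)² / 174.875 = 0.0201
χ² = 0.2860 + 1.3260 + 0.0201 = 1.6321 ≈ 1.632
Degrees of freedom = 3 − 1 = 2; critical value at α = 0.05 is 5.991.
Since 1.632 < 5.991, we fail to reject the null hypothesis — the data are consistent with the 12:3:1 ratio.

1.632; consistent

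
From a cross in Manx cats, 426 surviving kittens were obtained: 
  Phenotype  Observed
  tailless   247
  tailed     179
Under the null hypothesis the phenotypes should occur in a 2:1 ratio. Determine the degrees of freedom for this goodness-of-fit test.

A goodness-of-fit test with 2 phenotype classes has df = 2 − 1 = 1.

1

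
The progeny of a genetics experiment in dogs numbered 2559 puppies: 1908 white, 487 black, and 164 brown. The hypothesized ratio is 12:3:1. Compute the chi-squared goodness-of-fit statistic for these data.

The 12:3:1 ratio has 16 parts, so with N = 2559 the expected counts are:
  white: 2559 × 12/16 = 1919.25
  black: 2559 × 3/16 = 479.8125
  brown: 2559 × 1/16 = 159.9375
χ² = Σ (O − E)² / E
  white: (1908 − 1919.25)² / 1919.25 = 0.0659
  black: (487 − 479.8125)² / 479.8125 = 0.1077
  brown: (164 − 159.9375)² / 159.9375 = 0.1032
χ² = 0.0659 + 0.1077 + 0.1032 = 0.2768 ≈ 0.277

0.277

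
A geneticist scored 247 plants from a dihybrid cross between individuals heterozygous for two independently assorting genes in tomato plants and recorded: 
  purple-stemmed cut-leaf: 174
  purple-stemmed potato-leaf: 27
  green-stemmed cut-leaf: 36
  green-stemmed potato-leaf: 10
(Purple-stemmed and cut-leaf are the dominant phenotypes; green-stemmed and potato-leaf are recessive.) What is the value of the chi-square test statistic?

21.113

A dihybrid F₂ with independent assortment and complete dominance at both loci gives a 9:3:3:1 phenotypic ratio.
Expected counts for N = 247 under a 9:3:3:1 ratio (total parts = 16):
  purple-stemmed cut-leaf: 247 × 9/16 = 138.9375
  purple-stemmed potato-leaf: 247 × 3/16 = 46.3125
  green-stemmed cut-leaf: 247 × 3/16 = 46.3125
  green-stemmed potato-leaf: 247 × 1/16 = 15.4375
χ² = Σ (O − E)² / E
  purple-stemmed cut-leaf: (174 − 138.9375)² / 138.9375 = 8.8484
  purple-stemmed potato-leaf: (27 − 46.3125)² / 46.3125 = 8.0534
  green-stemmed cut-leaf: (36 − 46.3125)² / 46.3125 = 2.2963
  green-stemmed potato-leaf: (10 − 15.4375)² / 15.4375 = 1.9152
χ² = 8.8484 + 8.0534 + 2.2963 + 1.9152 = 21.1133 ≈ 21.113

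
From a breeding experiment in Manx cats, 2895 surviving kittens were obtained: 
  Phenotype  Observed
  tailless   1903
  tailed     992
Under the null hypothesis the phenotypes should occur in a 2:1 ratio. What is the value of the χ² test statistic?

1.133

Under the 2:1 hypothesis (Σ ratio = 3, N = 2895):
  tailless: 2895 × 2/3 = 1930
  tailed: 2895 × 1/3 = 965
χ² = Σ (O − E)² / E
  tailless: (1903 − 1930)² / 1930 = 0.3777
  tailed: (992 − 965)² / 965 = 0.7554
χ² = 0.3777 + 0.7554 = 1.1331 ≈ 1.133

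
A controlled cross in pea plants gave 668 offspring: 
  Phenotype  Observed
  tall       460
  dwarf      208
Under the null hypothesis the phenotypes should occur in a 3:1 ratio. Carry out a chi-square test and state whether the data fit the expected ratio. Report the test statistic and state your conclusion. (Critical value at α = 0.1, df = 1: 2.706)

Total ratio parts = 4. Expected numbers out of 668:
  tall: 668 × 3/4 = 501
  dwarf: 668 × 1/4 = 167
χ² = Σ (O − E)² / E
  tall: (460 − 501)² / 501 = 3.3553
  dwarf: (208 − 167)² / 167 = 10.0659
χ² = 3.3553 + 10.0659 = 13.4212 ≈ 13.421
Degrees of freedom = 2 − 1 = 1; critical value at α = 0.1 is 2.706.
Since 13.421 > 2.706, we reject the null hypothesis — the data do not fit the 3:1 ratio.

13.421; not consistent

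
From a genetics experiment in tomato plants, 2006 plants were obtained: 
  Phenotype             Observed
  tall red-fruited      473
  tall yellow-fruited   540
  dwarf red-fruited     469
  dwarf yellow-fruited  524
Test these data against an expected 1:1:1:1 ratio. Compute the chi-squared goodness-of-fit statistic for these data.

7.691

Total ratio parts = 4. Expected numbers out of 2006:
  tall red-fruited: 2006 × 1/4 = 501.5
  tall yellow-fruited: 2006 × 1/4 = 501.5
  dwarf red-fruited: 2006 × 1/4 = 501.5
  dwarf yellow-fruited: 2006 × 1/4 = 501.5
χ² = Σ (O − E)² / E
  tall red-fruited: (473 − 501.5)² / 501.5 = 1.6196
  tall yellow-fruited: (540 − 501.5)² / 501.5 = 2.9556
  dwarf red-fruited: (469 − 501.5)² / 501.5 = 2.1062
  dwarf yellow-fruited: (524 − 501.5)² / 501.5 = 1.0095
χ² = 1.6196 + 2.9556 + 2.1062 + 1.0095 = 7.6909 ≈ 7.691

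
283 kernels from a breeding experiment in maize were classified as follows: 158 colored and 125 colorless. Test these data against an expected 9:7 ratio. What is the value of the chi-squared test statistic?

0.020

Expected counts for N = 283 under a 9:7 ratio (total parts = 16):
  colored: 283 × 9/16 = 159.1875
  colorless: 283 × 7/16 = 123.8125
χ² = Σ (O − E)² / E
  colored: (158 − 159.1875)² / 159.1875 = 0.0089
  colorless: (125 − 123.8125)² / 123.8125 = 0.0114
χ² = 0.0089 + 0.0114 = 0.0203 ≈ 0.020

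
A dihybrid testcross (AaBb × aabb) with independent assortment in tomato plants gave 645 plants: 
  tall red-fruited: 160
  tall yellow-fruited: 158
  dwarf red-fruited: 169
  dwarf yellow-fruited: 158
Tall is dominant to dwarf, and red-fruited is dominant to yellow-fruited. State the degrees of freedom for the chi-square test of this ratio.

A dihybrid testcross with independent assortment gives a 1:1:1:1 ratio.
A goodness-of-fit test with 4 phenotype classes has df = 4 − 1 = 3.

3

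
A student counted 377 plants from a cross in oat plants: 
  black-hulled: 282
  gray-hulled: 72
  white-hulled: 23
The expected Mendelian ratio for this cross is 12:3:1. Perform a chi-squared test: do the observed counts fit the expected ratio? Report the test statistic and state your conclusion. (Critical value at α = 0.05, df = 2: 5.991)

0.040; consistent

Expected counts for N = 377 under a 12:3:1 ratio (total parts = 16):
  black-hulled: 377 × 12/16 = 282.75
  gray-hulled: 377 × 3/16 = 70.6875
  white-hulled: 377 × 1/16 = 23.5625
χ² = Σ (O − E)² / E
  black-hulled: (282 − 282.75)² / 282.75 = 0.0020
  gray-hulled: (72 − 70.6875)² / 70.6875 = 0.0244
  white-hulled: (23 − 23.5625)² / 23.5625 = 0.0134
χ² = 0.0020 + 0.0244 + 0.0134 = 0.0398 ≈ 0.040
Degrees of freedom = 3 − 1 = 2; critical value at α = 0.05 is 5.991.
Since 0.040 < 5.991, we fail to reject the null hypothesis — the data are consistent with the 12:3:1 ratio.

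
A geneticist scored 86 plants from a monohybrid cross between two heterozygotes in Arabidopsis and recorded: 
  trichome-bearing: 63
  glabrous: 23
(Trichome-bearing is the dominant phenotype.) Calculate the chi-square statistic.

0.140

For a monohybrid cross between heterozygotes with complete dominance, the expected phenotypic ratio is 3:1.
Under the 3:1 hypothesis (Σ ratio = 4, N = 86):
  trichome-bearing: 86 × 3/4 = 64.5
  glabrous: 86 × 1/4 = 21.5
χ² = Σ (O − E)² / E
  trichome-bearing: (63 − 64.5)² / 64.5 = 0.0349
  glabrous: (23 − 21.5)² / 21.5 = 0.1047
χ² = 0.0349 + 0.1047 = 0.1396 ≈ 0.140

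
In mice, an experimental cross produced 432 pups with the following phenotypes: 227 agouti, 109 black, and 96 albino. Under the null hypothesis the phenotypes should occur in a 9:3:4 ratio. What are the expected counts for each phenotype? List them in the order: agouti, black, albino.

243, 81, 108

The 9:3:4 ratio has 16 parts, so with N = 432 the expected counts are:
  agouti: 432 × 9/16 = 243
  black: 432 × 3/16 = 81
  albino: 432 × 4/16 = 108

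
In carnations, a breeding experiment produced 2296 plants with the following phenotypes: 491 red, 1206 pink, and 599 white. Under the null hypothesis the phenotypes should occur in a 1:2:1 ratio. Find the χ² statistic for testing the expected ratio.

16.021

The 1:2:1 ratio has 4 parts, so with N = 2296 the expected counts are:
  red: 2296 × 1/4 = 574
  pink: 2296 × 2/4 = 1148
  white: 2296 × 1/4 = 574
χ² = Σ (O − E)² / E
  red: (491 − 574)² / 574 = 12.0017
  pink: (1206 − 1148)² / 1148 = 2.9303
  white: (599 − 574)² / 574 = 1.0889
χ² = 12.0017 + 2.9303 + 1.0889 = 16.0209 ≈ 16.021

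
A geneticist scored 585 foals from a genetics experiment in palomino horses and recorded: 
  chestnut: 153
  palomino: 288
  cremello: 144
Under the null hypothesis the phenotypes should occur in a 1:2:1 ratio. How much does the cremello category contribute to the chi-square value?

Total ratio parts = 4. Expected numbers out of 585:
  chestnut: 585 × 1/4 = 146.25
  palomino: 585 × 2/4 = 292.5
  cremello: 585 × 1/4 = 146.25
Contribution of cremello: (144 − 146.25)² / 146.25 = 0.0346

0.035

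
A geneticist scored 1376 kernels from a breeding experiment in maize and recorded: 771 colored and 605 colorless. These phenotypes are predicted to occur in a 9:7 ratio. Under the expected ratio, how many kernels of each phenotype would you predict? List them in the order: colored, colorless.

Expected counts for N = 1376 under a 9:7 ratio (total parts = 16):
  colored: 1376 × 9/16 = 774
  colorless: 1376 × 7/16 = 602

774, 602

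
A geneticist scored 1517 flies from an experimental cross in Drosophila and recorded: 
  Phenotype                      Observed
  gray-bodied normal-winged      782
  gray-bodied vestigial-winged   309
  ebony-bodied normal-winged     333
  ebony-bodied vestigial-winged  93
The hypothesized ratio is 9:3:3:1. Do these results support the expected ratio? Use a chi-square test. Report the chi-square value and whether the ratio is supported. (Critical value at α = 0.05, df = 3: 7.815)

Expected counts for N = 1517 under a 9:3:3:1 ratio (total parts = 16):
  gray-bodied normal-winged: 1517 × 9/16 = 853.3125
  gray-bodied vestigial-winged: 1517 × 3/16 = 284.4375
  ebony-bodied normal-winged: 1517 × 3/16 = 284.4375
  ebony-bodied vestigial-winged: 1517 × 1/16 = 94.8125
χ² = Σ (O − E)² / E
  gray-bodied normal-winged: (782 − 853.3125)² / 853.3125 = 5.9597
  gray-bodied vestigial-winged: (309 − 284.4375)² / 284.4375 = 2.1211
  ebony-bodied normal-winged: (333 − 284.4375)² / 284.4375 = 8.2912
  ebony-bodied vestigial-winged: (93 − 94.8125)² / 94.8125 = 0.0346
χ² = 5.9597 + 2.1211 + 8.2912 + 0.0346 = 16.4066 ≈ 16.407
Degrees of freedom = 4 − 1 = 3; critical value at α = 0.05 is 7.815.
Since 16.407 > 7.815, we reject the null hypothesis — the data do not fit the 9:3:3:1 ratio.

16.407; not consistent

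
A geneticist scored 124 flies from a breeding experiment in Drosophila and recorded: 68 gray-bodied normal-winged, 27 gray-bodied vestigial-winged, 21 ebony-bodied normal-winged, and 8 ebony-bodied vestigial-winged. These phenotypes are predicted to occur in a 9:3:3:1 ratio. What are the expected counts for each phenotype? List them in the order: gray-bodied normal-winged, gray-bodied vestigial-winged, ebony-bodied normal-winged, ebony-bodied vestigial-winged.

69.75, 23.25, 23.25, 7.75

Under the 9:3:3:1 hypothesis (Σ ratio = 16, N = 124):
  gray-bodied normal-winged: 124 × 9/16 = 69.75
  gray-bodied vestigial-winged: 124 × 3/16 = 23.25
  ebony-bodied normal-winged: 124 × 3/16 = 23.25
  ebony-bodied vestigial-winged: 124 × 1/16 = 7.75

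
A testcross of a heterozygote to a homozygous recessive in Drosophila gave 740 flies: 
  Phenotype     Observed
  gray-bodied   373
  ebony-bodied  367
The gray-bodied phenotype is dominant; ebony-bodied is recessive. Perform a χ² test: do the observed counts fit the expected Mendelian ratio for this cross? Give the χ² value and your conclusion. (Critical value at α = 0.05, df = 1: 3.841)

0.049; consistent

A testcross of a heterozygote (Aa × aa) gives a 1:1 phenotypic ratio.
Expected counts for N = 740 under a 1:1 ratio (total parts = 2):
  gray-bodied: 740 × 1/2 = 370
  ebony-bodied: 740 × 1/2 = 370
χ² = Σ (O − E)² / E
  gray-bodied: (373 − 370)² / 370 = 0.0243
  ebony-bodied: (367 − 370)² / 370 = 0.0243
χ² = 0.0243 + 0.0243 = 0.0486 ≈ 0.049
Degrees of freedom = 2 − 1 = 1; critical value at α = 0.05 is 3.841.
Since 0.049 < 3.841, we fail to reject the null hypothesis — the data are consistent with the 1:1 ratio.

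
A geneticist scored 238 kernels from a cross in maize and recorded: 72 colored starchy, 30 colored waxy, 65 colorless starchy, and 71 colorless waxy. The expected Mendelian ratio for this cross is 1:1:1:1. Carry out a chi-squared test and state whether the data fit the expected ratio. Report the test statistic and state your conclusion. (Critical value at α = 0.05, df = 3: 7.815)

19.983; not consistent

The 1:1:1:1 ratio has 4 parts, so with N = 238 the expected counts are:
  colored starchy: 238 × 1/4 = 59.5
  colored waxy: 238 × 1/4 = 59.5
  colorless starchy: 238 × 1/4 = 59.5
  colorless waxy: 238 × 1/4 = 59.5
χ² = Σ (O − E)² / E
  colored starchy: (72 − 59.5)² / 59.5 = 2.6261
  colored waxy: (30 − 59.5)² / 59.5 = 14.6261
  colorless starchy: (65 − 59.5)² / 59.5 = 0.5084
  colorless waxy: (71 − 59.5)² / 59.5 = 2.2227
χ² = 2.6261 + 14.6261 + 0.5084 + 2.2227 = 19.9833 ≈ 19.983
Degrees of freedom = 4 − 1 = 3; critical value at α = 0.05 is 7.815.
Since 19.983 > 7.815, we reject the null hypothesis — the data do not fit the 1:1:1:1 ratio.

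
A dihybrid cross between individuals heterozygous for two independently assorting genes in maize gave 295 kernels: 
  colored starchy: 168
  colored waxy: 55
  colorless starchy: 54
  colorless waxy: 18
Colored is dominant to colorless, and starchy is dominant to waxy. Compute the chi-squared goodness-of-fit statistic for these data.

0.069

A dihybrid F₂ with independent assortment and complete dominance at both loci gives a 9:3:3:1 phenotypic ratio.
Expected counts for N = 295 under a 9:3:3:1 ratio (total parts = 16):
  colored starchy: 295 × 9/16 = 165.9375
  colored waxy: 295 × 3/16 = 55.3125
  colorless starchy: 295 × 3/16 = 55.3125
  colorless waxy: 295 × 1/16 = 18.4375
χ² = Σ (O − E)² / E
  colored starchy: (168 − 165.9375)² / 165.9375 = 0.0256
  colored waxy: (55 − 55.3125)² / 55.3125 = 0.0018
  colorless starchy: (54 − 55.3125)² / 55.3125 = 0.0311
  colorless waxy: (18 − 18.4375)² / 18.4375 = 0.0104
χ² = 0.0256 + 0.0018 + 0.0311 + 0.0104 = 0.0689 ≈ 0.069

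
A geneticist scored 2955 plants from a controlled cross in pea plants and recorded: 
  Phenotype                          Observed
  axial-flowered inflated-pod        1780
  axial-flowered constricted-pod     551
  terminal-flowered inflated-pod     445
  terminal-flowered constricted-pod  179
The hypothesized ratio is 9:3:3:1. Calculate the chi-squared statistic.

30.010

Expected counts for N = 2955 under a 9:3:3:1 ratio (total parts = 16):
  axial-flowered inflated-pod: 2955 × 9/16 = 1662.1875
  axial-flowered constricted-pod: 2955 × 3/16 = 554.0625
  terminal-flowered inflated-pod: 2955 × 3/16 = 554.0625
  terminal-flowered constricted-pod: 2955 × 1/16 = 184.6875
χ² = Σ (O − E)² / E
  axial-flowered inflated-pod: (1780 − 1662.1875)² / 1662.1875 = 8.3503
  axial-flowered constricted-pod: (551 − 554.0625)² / 554.0625 = 0.0169
  terminal-flowered inflated-pod: (445 − 554.0625)² / 554.0625 = 21.4680
  terminal-flowered constricted-pod: (179 − 184.6875)² / 184.6875 = 0.1751
χ² = 8.3503 + 0.0169 + 21.4680 + 0.1751 = 30.0103 ≈ 30.010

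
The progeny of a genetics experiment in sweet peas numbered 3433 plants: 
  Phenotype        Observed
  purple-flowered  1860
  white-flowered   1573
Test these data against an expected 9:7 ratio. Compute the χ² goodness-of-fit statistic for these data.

The 9:7 ratio has 16 parts, so with N = 3433 the expected counts are:
  purple-flowered: 3433 × 9/16 = 1931.0625
  white-flowered: 3433 × 7/16 = 1501.9375
χ² = Σ (O − E)² / E
  purple-flowered: (1860 − 1931.0625)² / 1931.0625 = 2.6151
  white-flowered: (1573 − 1501.9375)² / 1501.9375 = 3.3622
χ² = 2.6151 + 3.3622 = 5.9773 ≈ 5.977

5.977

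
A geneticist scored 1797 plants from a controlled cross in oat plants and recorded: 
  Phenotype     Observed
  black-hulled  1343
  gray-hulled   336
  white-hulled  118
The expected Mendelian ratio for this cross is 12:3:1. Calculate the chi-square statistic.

Under the 12:3:1 hypothesis (Σ ratio = 16, N = 1797):
  black-hulled: 1797 × 12/16 = 1347.75
  gray-hulled: 1797 × 3/16 = 336.9375
  white-hulled: 1797 × 1/16 = 112.3125
χ² = Σ (O − E)² / E
  black-hulled: (1343 − 1347.75)² / 1347.75 = 0.0167
  gray-hulled: (336 − 336.9375)² / 336.9375 = 0.0026
  white-hulled: (118 − 112.3125)² / 112.3125 = 0.2880
χ² = 0.0167 + 0.0026 + 0.2880 = 0.3073 ≈ 0.307

0.307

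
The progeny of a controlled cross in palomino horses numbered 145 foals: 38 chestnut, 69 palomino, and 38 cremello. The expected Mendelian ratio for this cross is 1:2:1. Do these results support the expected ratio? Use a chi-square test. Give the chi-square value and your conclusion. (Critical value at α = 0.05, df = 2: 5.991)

Total ratio parts = 4. Expected numbers out of 145:
  chestnut: 145 × 1/4 = 36.25
  palomino: 145 × 2/4 = 72.5
  cremello: 145 × 1/4 = 36.25
χ² = Σ (O − E)² / E
  chestnut: (38 − 36.25)² / 36.25 = 0.0845
  palomino: (69 − 72.5)² / 72.5 = 0.1690
  cremello: (38 − 36.25)² / 36.25 = 0.0845
χ² = 0.0845 + 0.1690 + 0.0845 = 0.338
Degrees of freedom = 3 − 1 = 2; critical value at α = 0.05 is 5.991.
Since 0.338 < 5.991, we fail to reject the null hypothesis — the data are consistent with the 1:2:1 ratio.

0.338; consistent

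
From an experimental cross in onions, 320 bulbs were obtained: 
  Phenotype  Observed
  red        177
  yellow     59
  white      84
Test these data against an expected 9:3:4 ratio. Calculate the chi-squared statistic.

0.267

Expected counts for N = 320 under a 9:3:4 ratio (total parts = 16):
  red: 320 × 9/16 = 180
  yellow: 320 × 3/16 = 60
  white: 320 × 4/16 = 80
χ² = Σ (O − E)² / E
  red: (177 − 180)² / 180 = 0.0500
  yellow: (59 − 60)² / 60 = 0.0167
  white: (84 − 80)² / 80 = 0.2000
χ² = 0.0500 + 0.0167 + 0.2000 = 0.2667 ≈ 0.267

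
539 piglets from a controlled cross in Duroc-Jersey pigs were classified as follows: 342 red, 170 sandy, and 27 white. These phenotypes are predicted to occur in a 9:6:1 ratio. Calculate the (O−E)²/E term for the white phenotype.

1.328

Under the 9:6:1 hypothesis (Σ ratio = 16, N = 539):
  red: 539 × 9/16 = 303.1875
  sandy: 539 × 6/16 = 202.125
  white: 539 × 1/16 = 33.6875
Contribution of white: (27 − 33.6875)² / 33.6875 = 1.3276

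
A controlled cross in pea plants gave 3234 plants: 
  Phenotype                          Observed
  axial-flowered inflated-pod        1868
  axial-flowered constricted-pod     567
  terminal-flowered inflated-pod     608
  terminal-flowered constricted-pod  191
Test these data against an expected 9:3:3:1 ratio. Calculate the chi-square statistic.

4.487

The 9:3:3:1 ratio has 16 parts, so with N = 3234 the expected counts are:
  axial-flowered inflated-pod: 3234 × 9/16 = 1819.125
  axial-flowered constricted-pod: 3234 × 3/16 = 606.375
  terminal-flowered inflated-pod: 3234 × 3/16 = 606.375
  terminal-flowered constricted-pod: 3234 × 1/16 = 202.125
χ² = Σ (O − E)² / E
  axial-flowered inflated-pod: (1868 − 1819.125)² / 1819.125 = 1.3131
  axial-flowered constricted-pod: (567 − 606.375)² / 606.375 = 2.5568
  terminal-flowered inflated-pod: (608 − 606.375)² / 606.375 = 0.0044
  terminal-flowered constricted-pod: (191 − 202.125)² / 202.125 = 0.6123
χ² = 1.3131 + 2.5568 + 0.0044 + 0.6123 = 4.4866 ≈ 4.487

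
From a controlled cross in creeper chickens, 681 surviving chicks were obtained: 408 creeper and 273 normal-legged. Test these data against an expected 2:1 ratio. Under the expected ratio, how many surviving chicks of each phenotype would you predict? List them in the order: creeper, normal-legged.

454, 227

Expected counts for N = 681 under a 2:1 ratio (total parts = 3):
  creeper: 681 × 2/3 = 454
  normal-legged: 681 × 1/3 = 227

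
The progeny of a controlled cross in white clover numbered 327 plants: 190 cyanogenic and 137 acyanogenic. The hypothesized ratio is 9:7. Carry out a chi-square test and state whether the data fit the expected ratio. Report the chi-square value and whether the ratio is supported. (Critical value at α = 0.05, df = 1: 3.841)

0.457; consistent

Total ratio parts = 16. Expected numbers out of 327:
  cyanogenic: 327 × 9/16 = 183.9375
  acyanogenic: 327 × 7/16 = 143.0625
χ² = Σ (O − E)² / E
  cyanogenic: (190 − 183.9375)² / 183.9375 = 0.1998
  acyanogenic: (137 − 143.0625)² / 143.0625 = 0.2569
χ² = 0.1998 + 0.2569 = 0.4567 ≈ 0.457
Degrees of freedom = 2 − 1 = 1; critical value at α = 0.05 is 3.841.
Since 0.457 < 3.841, we fail to reject the null hypothesis — the data are consistent with the 9:7 ratio.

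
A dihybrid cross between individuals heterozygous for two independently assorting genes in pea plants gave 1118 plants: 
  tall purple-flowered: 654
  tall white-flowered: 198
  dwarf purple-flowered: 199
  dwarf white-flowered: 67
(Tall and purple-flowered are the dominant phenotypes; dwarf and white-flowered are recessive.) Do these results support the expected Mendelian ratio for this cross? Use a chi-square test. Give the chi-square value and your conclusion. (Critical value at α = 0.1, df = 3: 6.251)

2.305; consistent

A dihybrid F₂ with independent assortment and complete dominance at both loci gives a 9:3:3:1 phenotypic ratio.
Total ratio parts = 16. Expected numbers out of 1118:
  tall purple-flowered: 1118 × 9/16 = 628.875
  tall white-flowered: 1118 × 3/16 = 209.625
  dwarf purple-flowered: 1118 × 3/16 = 209.625
  dwarf white-flowered: 1118 × 1/16 = 69.875
χ² = Σ (O − E)² / E
  tall purple-flowered: (654 − 628.875)² / 628.875 = 1.0038
  tall white-flowered: (198 − 209.625)² / 209.625 = 0.6447
  dwarf purple-flowered: (199 − 209.625)² / 209.625 = 0.5385
  dwarf white-flowered: (67 − 69.875)² / 69.875 = 0.1183
χ² = 1.0038 + 0.6447 + 0.5385 + 0.1183 = 2.3053 ≈ 2.305
Degrees of freedom = 4 − 1 = 3; critical value at α = 0.1 is 6.251.
Since 2.305 < 6.251, we fail to reject the null hypothesis — the data are consistent with the 9:3:3:1 ratio.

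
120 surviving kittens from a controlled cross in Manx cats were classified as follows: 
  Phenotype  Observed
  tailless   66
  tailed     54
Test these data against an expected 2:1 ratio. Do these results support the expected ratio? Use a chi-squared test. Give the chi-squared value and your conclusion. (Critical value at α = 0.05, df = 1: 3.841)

7.350; not consistent

Total ratio parts = 3. Expected numbers out of 120:
  tailless: 120 × 2/3 = 80
  tailed: 120 × 1/3 = 40
χ² = Σ (O − E)² / E
  tailless: (66 − 80)² / 80 = 2.4500
  tailed: (54 − 40)² / 40 = 4.9000
χ² = 2.4500 + 4.9000 = 7.350
Degrees of freedom = 2 − 1 = 1; critical value at α = 0.05 is 3.841.
Since 7.350 > 3.841, we reject the null hypothesis — the data do not fit the 2:1 ratio.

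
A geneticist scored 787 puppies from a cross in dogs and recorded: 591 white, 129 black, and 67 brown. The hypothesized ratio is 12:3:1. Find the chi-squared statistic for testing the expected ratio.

8.787

Expected counts for N = 787 under a 12:3:1 ratio (total parts = 16):
  white: 787 × 12/16 = 590.25
  black: 787 × 3/16 = 147.5625
  brown: 787 × 1/16 = 49.1875
χ² = Σ (O − E)² / E
  white: (591 − 590.25)² / 590.25 = 0.0010
  black: (129 − 147.5625)² / 147.5625 = 2.3351
  brown: (67 − 49.1875)² / 49.1875 = 6.4505
χ² = 0.0010 + 2.3351 + 6.4505 = 8.7866 ≈ 8.787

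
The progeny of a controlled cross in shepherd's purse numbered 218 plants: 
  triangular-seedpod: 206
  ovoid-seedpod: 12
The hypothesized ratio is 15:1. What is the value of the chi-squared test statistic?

The 15:1 ratio has 16 parts, so with N = 218 the expected counts are:
  triangular-seedpod: 218 × 15/16 = 204.375
  ovoid-seedpod: 218 × 1/16 = 13.625
χ² = Σ (O − E)² / E
  triangular-seedpod: (206 − 204.375)² / 204.375 = 0.0129
  ovoid-seedpod: (12 − 13.625)² / 13.625 = 0.1938
χ² = 0.0129 + 0.1938 = 0.2067 ≈ 0.207

0.207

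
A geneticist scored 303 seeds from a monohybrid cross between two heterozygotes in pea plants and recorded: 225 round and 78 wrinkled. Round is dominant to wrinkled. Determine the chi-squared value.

For a monohybrid cross between heterozygotes with complete dominance, the expected phenotypic ratio is 3:1.
The 3:1 ratio has 4 parts, so with N = 303 the expected counts are:
  round: 303 × 3/4 = 227.25
  wrinkled: 303 × 1/4 = 75.75
χ² = Σ (O − E)² / E
  round: (225 − 227.25)² / 227.25 = 0.0223
  wrinkled: (78 − 75.75)² / 75.75 = 0.0668
χ² = 0.0223 + 0.0668 = 0.0891 ≈ 0.089

0.089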